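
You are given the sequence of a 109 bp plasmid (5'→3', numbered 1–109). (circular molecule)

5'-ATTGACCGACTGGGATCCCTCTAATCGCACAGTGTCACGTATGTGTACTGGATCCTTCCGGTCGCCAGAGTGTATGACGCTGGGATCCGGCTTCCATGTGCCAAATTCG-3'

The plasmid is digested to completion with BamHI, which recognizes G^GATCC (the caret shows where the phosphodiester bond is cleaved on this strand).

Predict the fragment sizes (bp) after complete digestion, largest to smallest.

39, 37, 33 bp

BamHI sites (GGATCC) start at positions 13, 50, 83.
BamHI cuts after the first base of each site, so after positions 13, 50, 83.
Circular molecule, 3 cuts → 3 fragments:
  14–50 → 37 bp
  51–83 → 33 bp
  84–109 then 1–13 → 26 + 13 = 39 bp
Sorted largest to smallest: 39, 37, 33 bp.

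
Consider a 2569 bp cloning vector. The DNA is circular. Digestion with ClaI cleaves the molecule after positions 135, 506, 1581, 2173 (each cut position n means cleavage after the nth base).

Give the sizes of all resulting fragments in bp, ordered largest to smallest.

Circular molecule, 4 cuts → 4 fragments:
  506 − 135 = 371 bp
  1581 − 506 = 1075 bp
  2173 − 1581 = 592 bp
  wrap: 2569 − 2173 + 135 = 531 bp
Sorted largest to smallest: 1075, 592, 531, 371 bp.

1075, 592, 531, 371 bp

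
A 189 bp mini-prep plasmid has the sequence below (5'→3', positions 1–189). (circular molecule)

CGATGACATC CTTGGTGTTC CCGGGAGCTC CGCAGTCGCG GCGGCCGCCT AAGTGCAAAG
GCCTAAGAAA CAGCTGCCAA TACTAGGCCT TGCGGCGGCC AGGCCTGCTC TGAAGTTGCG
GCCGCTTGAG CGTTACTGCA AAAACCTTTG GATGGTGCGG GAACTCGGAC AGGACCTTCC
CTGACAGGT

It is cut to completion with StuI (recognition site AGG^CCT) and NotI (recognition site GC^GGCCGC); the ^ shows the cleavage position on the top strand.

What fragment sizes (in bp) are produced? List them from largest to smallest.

StuI sites (AGGCCT) start at positions 59, 85, 101.
StuI cuts after base 3 of each site, so after positions 61, 87, 103.
NotI sites (GCGGCCGC) start at positions 41, 118.
NotI cuts after base 2 of each site, so after positions 42, 119.
Combined cut positions: 42, 61, 87, 103, 119.
Circular molecule, 5 cuts → 5 fragments:
  43–61 → 19 bp
  62–87 → 26 bp
  88–103 → 16 bp
  104–119 → 16 bp
  120–189 then 1–42 → 70 + 42 = 112 bp
Sorted largest to smallest: 112, 26, 19, 16, 16 bp.

112, 26, 19, 16, 16 bp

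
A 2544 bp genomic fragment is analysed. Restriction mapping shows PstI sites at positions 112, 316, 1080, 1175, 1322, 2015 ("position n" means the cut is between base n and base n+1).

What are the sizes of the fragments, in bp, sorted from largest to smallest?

764, 693, 529, 204, 147, 112, 95 bp

Linear molecule, 6 cuts → 7 fragments:
  112 − 0 = 112 bp
  316 − 112 = 204 bp
  1080 − 316 = 764 bp
  1175 − 1080 = 95 bp
  1322 − 1175 = 147 bp
  2015 − 1322 = 693 bp
  2544 − 2015 = 529 bp
Sorted largest to smallest: 764, 693, 529, 204, 147, 112, 95 bp.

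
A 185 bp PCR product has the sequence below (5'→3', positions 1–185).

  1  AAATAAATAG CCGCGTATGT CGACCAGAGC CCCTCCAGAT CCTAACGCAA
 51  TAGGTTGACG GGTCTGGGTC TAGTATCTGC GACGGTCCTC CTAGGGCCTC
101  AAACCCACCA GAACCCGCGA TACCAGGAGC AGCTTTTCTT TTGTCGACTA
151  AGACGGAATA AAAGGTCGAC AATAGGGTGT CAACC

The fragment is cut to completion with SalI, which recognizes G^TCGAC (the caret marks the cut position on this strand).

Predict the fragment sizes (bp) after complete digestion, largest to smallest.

124, 22, 20, 19 bp

SalI sites (GTCGAC) start at positions 19, 143, 165.
SalI cuts after the first base of each site, so after positions 19, 143, 165.
Linear molecule, 3 cuts → 4 fragments:
  1–19 → 19 bp
  20–143 → 124 bp
  144–165 → 22 bp
  166–185 → 20 bp
Sorted largest to smallest: 124, 22, 20, 19 bp.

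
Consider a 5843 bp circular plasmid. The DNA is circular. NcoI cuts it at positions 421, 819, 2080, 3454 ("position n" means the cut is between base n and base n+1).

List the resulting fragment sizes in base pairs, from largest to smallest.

Circular molecule, 4 cuts → 4 fragments:
  819 − 421 = 398 bp
  2080 − 819 = 1261 bp
  3454 − 2080 = 1374 bp
  wrap: 5843 − 3454 + 421 = 2810 bp
Sorted largest to smallest: 2810, 1374, 1261, 398 bp.

2810, 1374, 1261, 398 bp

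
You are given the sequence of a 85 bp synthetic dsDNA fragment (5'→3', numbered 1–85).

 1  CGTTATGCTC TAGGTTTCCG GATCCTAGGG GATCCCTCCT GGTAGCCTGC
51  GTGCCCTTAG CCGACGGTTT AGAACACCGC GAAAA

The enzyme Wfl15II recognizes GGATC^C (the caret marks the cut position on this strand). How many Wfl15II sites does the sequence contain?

2

GGATCC occurs starting at positions 20, 30.
Wfl15II cuts at 2 sites.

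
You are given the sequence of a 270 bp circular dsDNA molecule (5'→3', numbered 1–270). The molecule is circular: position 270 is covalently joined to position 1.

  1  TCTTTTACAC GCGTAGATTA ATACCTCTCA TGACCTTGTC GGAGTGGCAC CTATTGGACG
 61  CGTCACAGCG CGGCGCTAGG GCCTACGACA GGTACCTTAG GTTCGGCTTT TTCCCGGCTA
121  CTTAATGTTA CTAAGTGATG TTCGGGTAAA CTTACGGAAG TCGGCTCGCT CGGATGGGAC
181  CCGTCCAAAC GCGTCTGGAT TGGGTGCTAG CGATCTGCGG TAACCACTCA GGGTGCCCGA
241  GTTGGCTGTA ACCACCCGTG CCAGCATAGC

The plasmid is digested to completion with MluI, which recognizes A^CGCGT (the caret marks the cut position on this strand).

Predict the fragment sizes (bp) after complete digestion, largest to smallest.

MluI sites (ACGCGT) start at positions 9, 58, 189.
MluI cuts after the first base of each site, so after positions 9, 58, 189.
Circular molecule, 3 cuts → 3 fragments:
  10–58 → 49 bp
  59–189 → 131 bp
  190–270 then 1–9 → 81 + 9 = 90 bp
Sorted largest to smallest: 131, 90, 49 bp.

131, 90, 49 bp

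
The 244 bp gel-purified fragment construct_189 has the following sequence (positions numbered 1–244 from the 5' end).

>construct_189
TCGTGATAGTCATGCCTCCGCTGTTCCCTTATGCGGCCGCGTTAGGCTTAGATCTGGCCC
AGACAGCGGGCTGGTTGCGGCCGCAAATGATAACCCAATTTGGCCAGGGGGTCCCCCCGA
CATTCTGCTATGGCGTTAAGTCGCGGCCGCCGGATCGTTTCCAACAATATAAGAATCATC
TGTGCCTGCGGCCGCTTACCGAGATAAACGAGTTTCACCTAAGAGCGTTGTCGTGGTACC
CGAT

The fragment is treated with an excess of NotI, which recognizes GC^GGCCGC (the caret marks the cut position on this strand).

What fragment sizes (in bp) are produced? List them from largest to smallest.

66, 55, 45, 44, 34 bp

NotI sites (GCGGCCGC) start at positions 33, 77, 143, 188.
NotI cuts after base 2 of each site, so after positions 34, 78, 144, 189.
Linear molecule, 4 cuts → 5 fragments:
  1–34 → 34 bp
  35–78 → 44 bp
  79–144 → 66 bp
  145–189 → 45 bp
  190–244 → 55 bp
Sorted largest to smallest: 66, 55, 45, 44, 34 bp.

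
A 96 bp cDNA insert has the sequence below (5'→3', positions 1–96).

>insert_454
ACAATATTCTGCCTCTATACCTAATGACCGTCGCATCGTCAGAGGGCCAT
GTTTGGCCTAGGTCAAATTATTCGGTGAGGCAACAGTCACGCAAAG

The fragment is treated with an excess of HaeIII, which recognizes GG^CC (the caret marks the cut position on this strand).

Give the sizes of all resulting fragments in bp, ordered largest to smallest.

HaeIII sites (GGCC) start at positions 45, 55.
HaeIII cuts after base 2 of each site, so after positions 46, 56.
Linear molecule, 2 cuts → 3 fragments:
  1–46 → 46 bp
  47–56 → 10 bp
  57–96 → 40 bp
Sorted largest to smallest: 46, 40, 10 bp.

46, 40, 10 bp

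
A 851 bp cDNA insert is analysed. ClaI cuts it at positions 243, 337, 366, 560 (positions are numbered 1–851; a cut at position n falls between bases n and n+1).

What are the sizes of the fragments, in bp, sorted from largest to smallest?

291, 243, 194, 94, 29 bp

Linear molecule, 4 cuts → 5 fragments:
  243 − 0 = 243 bp
  337 − 243 = 94 bp
  366 − 337 = 29 bp
  560 − 366 = 194 bp
  851 − 560 = 291 bp
Sorted largest to smallest: 291, 243, 194, 94, 29 bp.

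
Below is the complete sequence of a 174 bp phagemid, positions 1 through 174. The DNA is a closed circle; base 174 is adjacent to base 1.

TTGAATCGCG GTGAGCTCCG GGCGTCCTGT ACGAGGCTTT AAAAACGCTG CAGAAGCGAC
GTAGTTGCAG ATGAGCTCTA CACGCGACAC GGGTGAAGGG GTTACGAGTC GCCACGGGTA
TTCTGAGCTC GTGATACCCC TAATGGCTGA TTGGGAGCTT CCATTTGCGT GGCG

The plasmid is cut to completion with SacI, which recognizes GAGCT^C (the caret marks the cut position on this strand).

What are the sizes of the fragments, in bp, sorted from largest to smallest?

62, 60, 52 bp

SacI sites (GAGCTC) start at positions 13, 73, 125.
SacI cuts after base 5 of each site (before the last base), so after positions 17, 77, 129.
Circular molecule, 3 cuts → 3 fragments:
  18–77 → 60 bp
  78–129 → 52 bp
  130–174 then 1–17 → 45 + 17 = 62 bp
Sorted largest to smallest: 62, 60, 52 bp.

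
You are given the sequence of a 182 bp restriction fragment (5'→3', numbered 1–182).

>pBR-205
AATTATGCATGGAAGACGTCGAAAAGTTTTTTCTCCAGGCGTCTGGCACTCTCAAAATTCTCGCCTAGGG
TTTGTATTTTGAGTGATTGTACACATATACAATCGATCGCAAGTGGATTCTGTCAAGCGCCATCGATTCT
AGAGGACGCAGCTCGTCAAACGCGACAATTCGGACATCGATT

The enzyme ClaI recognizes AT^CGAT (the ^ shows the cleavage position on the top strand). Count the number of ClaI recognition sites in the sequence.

3

ATCGAT occurs starting at positions 102, 132, 176.
ClaI cuts at 3 sites.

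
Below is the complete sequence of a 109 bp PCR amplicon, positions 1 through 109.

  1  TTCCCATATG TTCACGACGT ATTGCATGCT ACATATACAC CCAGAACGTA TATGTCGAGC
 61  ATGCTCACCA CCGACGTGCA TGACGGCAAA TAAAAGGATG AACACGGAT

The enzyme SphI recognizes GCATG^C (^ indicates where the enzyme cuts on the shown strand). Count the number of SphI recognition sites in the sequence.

GCATGC occurs starting at positions 24, 59.
SphI cuts at 2 sites.

2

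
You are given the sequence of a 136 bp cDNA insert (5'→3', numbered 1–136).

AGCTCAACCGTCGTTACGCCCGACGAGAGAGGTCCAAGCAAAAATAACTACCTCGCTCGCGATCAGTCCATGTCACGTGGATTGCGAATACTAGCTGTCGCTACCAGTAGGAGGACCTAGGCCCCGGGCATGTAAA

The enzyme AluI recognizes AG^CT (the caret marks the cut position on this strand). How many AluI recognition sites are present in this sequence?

AGCT occurs starting at positions 1, 93.
AluI cuts at 2 sites.

2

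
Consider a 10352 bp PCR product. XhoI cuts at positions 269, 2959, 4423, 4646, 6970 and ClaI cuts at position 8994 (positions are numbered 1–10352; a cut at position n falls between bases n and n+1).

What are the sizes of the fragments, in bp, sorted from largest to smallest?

Combined cut positions (sorted): 269, 2959, 4423, 4646, 6970, 8994.
Linear molecule, 6 cuts → 7 fragments:
  269 − 0 = 269 bp
  2959 − 269 = 2690 bp
  4423 − 2959 = 1464 bp
  4646 − 4423 = 223 bp
  6970 − 4646 = 2324 bp
  8994 − 6970 = 2024 bp
  10352 − 8994 = 1358 bp
Sorted largest to smallest: 2690, 2324, 2024, 1464, 1358, 269, 223 bp.

2690, 2324, 2024, 1464, 1358, 269, 223 bp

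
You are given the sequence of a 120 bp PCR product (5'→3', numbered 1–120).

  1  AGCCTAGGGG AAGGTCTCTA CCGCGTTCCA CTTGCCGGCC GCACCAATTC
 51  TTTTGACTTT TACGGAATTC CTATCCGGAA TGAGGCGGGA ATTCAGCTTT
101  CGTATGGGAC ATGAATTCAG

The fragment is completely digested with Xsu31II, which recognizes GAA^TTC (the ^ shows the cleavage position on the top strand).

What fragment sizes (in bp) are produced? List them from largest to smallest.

67, 24, 24, 5 bp

Xsu31II sites (GAATTC) start at positions 65, 89, 113.
Xsu31II cuts after base 3 of each site, so after positions 67, 91, 115.
Linear molecule, 3 cuts → 4 fragments:
  1–67 → 67 bp
  68–91 → 24 bp
  92–115 → 24 bp
  116–120 → 5 bp
Sorted largest to smallest: 67, 24, 24, 5 bp.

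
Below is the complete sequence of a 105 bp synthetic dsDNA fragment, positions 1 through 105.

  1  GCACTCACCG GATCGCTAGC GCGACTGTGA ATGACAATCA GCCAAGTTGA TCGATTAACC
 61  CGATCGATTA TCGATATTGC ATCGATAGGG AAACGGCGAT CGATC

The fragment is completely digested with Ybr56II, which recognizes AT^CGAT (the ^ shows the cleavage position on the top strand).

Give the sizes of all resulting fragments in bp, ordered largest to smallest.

Ybr56II sites (ATCGAT) start at positions 50, 63, 70, 81, 99.
Ybr56II cuts after base 2 of each site, so after positions 51, 64, 71, 82, 100.
Linear molecule, 5 cuts → 6 fragments:
  1–51 → 51 bp
  52–64 → 13 bp
  65–71 → 7 bp
  72–82 → 11 bp
  83–100 → 18 bp
  101–105 → 5 bp
Sorted largest to smallest: 51, 18, 13, 11, 7, 5 bp.

51, 18, 13, 11, 7, 5 bp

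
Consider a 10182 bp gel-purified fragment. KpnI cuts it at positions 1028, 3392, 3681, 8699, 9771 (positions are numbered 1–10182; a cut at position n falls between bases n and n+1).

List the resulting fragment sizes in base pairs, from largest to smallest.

Linear molecule, 5 cuts → 6 fragments:
  1028 − 0 = 1028 bp
  3392 − 1028 = 2364 bp
  3681 − 3392 = 289 bp
  8699 − 3681 = 5018 bp
  9771 − 8699 = 1072 bp
  10182 − 9771 = 411 bp
Sorted largest to smallest: 5018, 2364, 1072, 1028, 411, 289 bp.

5018, 2364, 1072, 1028, 411, 289 bp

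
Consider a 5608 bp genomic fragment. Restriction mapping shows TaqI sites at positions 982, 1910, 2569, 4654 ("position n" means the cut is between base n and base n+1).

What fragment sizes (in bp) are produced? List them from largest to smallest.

Linear molecule, 4 cuts → 5 fragments:
  982 − 0 = 982 bp
  1910 − 982 = 928 bp
  2569 − 1910 = 659 bp
  4654 − 2569 = 2085 bp
  5608 − 4654 = 954 bp
Sorted largest to smallest: 2085, 982, 954, 928, 659 bp.

2085, 982, 954, 928, 659 bp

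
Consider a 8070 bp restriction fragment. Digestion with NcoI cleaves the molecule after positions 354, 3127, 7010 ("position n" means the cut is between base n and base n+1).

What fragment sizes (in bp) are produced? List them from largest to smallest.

Linear molecule, 3 cuts → 4 fragments:
  354 − 0 = 354 bp
  3127 − 354 = 2773 bp
  7010 − 3127 = 3883 bp
  8070 − 7010 = 1060 bp
Sorted largest to smallest: 3883, 2773, 1060, 354 bp.

3883, 2773, 1060, 354 bp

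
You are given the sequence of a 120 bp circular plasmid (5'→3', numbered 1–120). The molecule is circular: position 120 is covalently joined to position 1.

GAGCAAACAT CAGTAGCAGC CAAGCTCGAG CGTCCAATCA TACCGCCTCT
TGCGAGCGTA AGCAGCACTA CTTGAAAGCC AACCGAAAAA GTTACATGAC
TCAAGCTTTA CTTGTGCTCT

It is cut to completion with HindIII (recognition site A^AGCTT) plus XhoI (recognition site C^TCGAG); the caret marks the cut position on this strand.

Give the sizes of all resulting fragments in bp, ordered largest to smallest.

The HindIII site (AAGCTT) starts at position 103.
HindIII cuts after the first base of each site, so after position 103.
The XhoI site (CTCGAG) starts at position 25.
XhoI cuts after the first base of each site, so after position 25.
Combined cut positions: 25, 103.
Circular molecule, 2 cuts → 2 fragments:
  26–103 → 78 bp
  104–120 then 1–25 → 17 + 25 = 42 bp
Sorted largest to smallest: 78, 42 bp.

78, 42 bp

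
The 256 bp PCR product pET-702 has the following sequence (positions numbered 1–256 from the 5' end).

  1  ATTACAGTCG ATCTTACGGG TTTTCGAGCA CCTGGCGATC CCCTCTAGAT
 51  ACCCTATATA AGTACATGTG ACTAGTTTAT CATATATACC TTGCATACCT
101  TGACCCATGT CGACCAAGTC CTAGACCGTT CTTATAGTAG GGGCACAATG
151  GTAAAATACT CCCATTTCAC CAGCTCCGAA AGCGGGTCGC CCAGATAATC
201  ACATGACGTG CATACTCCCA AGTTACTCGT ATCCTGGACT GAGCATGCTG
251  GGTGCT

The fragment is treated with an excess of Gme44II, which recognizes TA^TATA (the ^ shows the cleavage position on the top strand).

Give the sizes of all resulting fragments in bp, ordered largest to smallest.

172, 56, 28 bp

Gme44II sites (TATATA) start at positions 55, 83.
Gme44II cuts after base 2 of each site, so after positions 56, 84.
Linear molecule, 2 cuts → 3 fragments:
  1–56 → 56 bp
  57–84 → 28 bp
  85–256 → 172 bp
Sorted largest to smallest: 172, 56, 28 bp.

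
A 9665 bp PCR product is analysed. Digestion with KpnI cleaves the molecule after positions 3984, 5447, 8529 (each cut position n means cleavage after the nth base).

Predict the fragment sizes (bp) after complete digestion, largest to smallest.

Linear molecule, 3 cuts → 4 fragments:
  3984 − 0 = 3984 bp
  5447 − 3984 = 1463 bp
  8529 − 5447 = 3082 bp
  9665 − 8529 = 1136 bp
Sorted largest to smallest: 3984, 3082, 1463, 1136 bp.

3984, 3082, 1463, 1136 bp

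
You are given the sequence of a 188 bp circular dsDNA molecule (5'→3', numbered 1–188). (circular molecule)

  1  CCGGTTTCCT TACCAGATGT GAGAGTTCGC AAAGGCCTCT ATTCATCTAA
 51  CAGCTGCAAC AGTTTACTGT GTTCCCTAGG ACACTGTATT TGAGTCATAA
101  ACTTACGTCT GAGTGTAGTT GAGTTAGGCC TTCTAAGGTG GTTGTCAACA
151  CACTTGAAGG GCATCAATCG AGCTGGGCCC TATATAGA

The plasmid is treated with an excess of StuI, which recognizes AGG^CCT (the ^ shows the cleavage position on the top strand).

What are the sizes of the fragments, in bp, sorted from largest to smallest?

StuI sites (AGGCCT) start at positions 33, 126.
StuI cuts after base 3 of each site, so after positions 35, 128.
Circular molecule, 2 cuts → 2 fragments:
  36–128 → 93 bp
  129–188 then 1–35 → 60 + 35 = 95 bp
Sorted largest to smallest: 95, 93 bp.

95, 93 bp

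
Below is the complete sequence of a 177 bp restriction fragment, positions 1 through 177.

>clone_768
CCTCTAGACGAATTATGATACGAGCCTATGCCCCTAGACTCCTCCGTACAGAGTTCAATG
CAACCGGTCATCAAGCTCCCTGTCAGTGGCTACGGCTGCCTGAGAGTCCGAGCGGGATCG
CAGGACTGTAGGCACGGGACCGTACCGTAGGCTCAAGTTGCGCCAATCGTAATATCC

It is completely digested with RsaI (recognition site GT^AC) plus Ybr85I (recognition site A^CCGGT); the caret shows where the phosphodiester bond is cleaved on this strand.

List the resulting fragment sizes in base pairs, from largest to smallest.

80, 47, 34, 16 bp

RsaI sites (GTAC) start at positions 46, 142.
RsaI cuts after base 2 of each site, so after positions 47, 143.
The Ybr85I site (ACCGGT) starts at position 63.
Ybr85I cuts after the first base of each site, so after position 63.
Combined cut positions: 47, 63, 143.
Linear molecule, 3 cuts → 4 fragments:
  1–47 → 47 bp
  48–63 → 16 bp
  64–143 → 80 bp
  144–177 → 34 bp
Sorted largest to smallest: 80, 47, 34, 16 bp.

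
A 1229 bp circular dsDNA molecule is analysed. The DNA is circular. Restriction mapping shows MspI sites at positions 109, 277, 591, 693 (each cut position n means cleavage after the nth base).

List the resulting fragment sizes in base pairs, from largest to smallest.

Circular molecule, 4 cuts → 4 fragments:
  277 − 109 = 168 bp
  591 − 277 = 314 bp
  693 − 591 = 102 bp
  wrap: 1229 − 693 + 109 = 645 bp
Sorted largest to smallest: 645, 314, 168, 102 bp.

645, 314, 168, 102 bp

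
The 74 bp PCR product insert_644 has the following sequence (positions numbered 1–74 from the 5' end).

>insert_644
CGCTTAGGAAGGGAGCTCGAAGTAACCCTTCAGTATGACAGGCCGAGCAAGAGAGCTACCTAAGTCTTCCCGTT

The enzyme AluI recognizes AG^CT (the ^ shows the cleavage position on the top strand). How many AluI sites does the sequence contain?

2

AGCT occurs starting at positions 14, 54.
AluI cuts at 2 sites.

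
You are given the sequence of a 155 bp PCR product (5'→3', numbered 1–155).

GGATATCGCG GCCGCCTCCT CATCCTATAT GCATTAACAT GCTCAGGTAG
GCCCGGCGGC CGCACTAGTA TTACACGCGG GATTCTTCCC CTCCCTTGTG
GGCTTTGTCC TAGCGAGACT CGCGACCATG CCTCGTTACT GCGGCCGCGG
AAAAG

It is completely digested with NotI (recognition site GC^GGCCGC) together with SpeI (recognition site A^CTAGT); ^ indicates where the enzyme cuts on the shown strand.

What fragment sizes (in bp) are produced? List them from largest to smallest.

78, 48, 13, 9, 7 bp

NotI sites (GCGGCCGC) start at positions 8, 56, 141.
NotI cuts after base 2 of each site, so after positions 9, 57, 142.
The SpeI site (ACTAGT) starts at position 64.
SpeI cuts after the first base of each site, so after position 64.
Combined cut positions: 9, 57, 64, 142.
Linear molecule, 4 cuts → 5 fragments:
  1–9 → 9 bp
  10–57 → 48 bp
  58–64 → 7 bp
  65–142 → 78 bp
  143–155 → 13 bp
Sorted largest to smallest: 78, 48, 13, 9, 7 bp.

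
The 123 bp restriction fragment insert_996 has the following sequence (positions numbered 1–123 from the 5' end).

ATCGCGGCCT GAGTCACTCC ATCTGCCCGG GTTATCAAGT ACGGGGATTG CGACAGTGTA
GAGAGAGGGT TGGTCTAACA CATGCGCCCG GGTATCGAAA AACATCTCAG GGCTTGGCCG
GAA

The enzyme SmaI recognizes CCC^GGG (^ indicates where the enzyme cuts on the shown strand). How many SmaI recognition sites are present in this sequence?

CCCGGG occurs starting at positions 26, 87.
SmaI cuts at 2 sites.

2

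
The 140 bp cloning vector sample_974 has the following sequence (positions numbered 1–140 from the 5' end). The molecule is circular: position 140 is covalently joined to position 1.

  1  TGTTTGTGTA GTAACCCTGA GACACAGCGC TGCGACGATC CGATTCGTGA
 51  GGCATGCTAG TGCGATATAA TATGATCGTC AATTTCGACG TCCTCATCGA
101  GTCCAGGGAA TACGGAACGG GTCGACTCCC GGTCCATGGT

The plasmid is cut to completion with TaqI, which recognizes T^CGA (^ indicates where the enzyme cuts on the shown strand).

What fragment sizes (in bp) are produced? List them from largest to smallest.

TaqI sites (TCGA) start at positions 85, 97, 122.
TaqI cuts after the first base of each site, so after positions 85, 97, 122.
Circular molecule, 3 cuts → 3 fragments:
  86–97 → 12 bp
  98–122 → 25 bp
  123–140 then 1–85 → 18 + 85 = 103 bp
Sorted largest to smallest: 103, 25, 12 bp.

103, 25, 12 bp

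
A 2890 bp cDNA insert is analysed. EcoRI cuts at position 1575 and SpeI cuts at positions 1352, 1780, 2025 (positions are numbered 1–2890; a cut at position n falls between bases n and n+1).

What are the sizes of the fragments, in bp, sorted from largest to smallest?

1352, 865, 245, 223, 205 bp

Combined cut positions (sorted): 1352, 1575, 1780, 2025.
Linear molecule, 4 cuts → 5 fragments:
  1352 − 0 = 1352 bp
  1575 − 1352 = 223 bp
  1780 − 1575 = 205 bp
  2025 − 1780 = 245 bp
  2890 − 2025 = 865 bp
Sorted largest to smallest: 1352, 865, 245, 223, 205 bp.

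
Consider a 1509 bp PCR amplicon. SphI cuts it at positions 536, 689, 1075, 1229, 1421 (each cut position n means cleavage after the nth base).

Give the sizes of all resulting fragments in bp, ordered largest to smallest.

Linear molecule, 5 cuts → 6 fragments:
  536 − 0 = 536 bp
  689 − 536 = 153 bp
  1075 − 689 = 386 bp
  1229 − 1075 = 154 bp
  1421 − 1229 = 192 bp
  1509 − 1421 = 88 bp
Sorted largest to smallest: 536, 386, 192, 154, 153, 88 bp.

536, 386, 192, 154, 153, 88 bp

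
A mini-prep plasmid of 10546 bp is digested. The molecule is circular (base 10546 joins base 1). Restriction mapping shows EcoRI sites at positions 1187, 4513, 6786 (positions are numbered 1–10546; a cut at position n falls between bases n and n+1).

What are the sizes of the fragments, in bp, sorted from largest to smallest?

Circular molecule, 3 cuts → 3 fragments:
  4513 − 1187 = 3326 bp
  6786 − 4513 = 2273 bp
  wrap: 10546 − 6786 + 1187 = 4947 bp
Sorted largest to smallest: 4947, 3326, 2273 bp.

4947, 3326, 2273 bp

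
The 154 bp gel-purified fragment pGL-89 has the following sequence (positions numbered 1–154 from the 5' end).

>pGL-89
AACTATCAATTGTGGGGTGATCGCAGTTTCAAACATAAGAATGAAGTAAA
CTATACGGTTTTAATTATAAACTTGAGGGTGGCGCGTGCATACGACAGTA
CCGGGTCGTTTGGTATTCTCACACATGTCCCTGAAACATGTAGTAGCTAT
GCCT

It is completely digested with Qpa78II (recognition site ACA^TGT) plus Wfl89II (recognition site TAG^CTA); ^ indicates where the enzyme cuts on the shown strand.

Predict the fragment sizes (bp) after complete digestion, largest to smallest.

Qpa78II sites (ACATGT) start at positions 123, 136.
Qpa78II cuts after base 3 of each site, so after positions 125, 138.
The Wfl89II site (TAGCTA) starts at position 144.
Wfl89II cuts after base 3 of each site, so after position 146.
Combined cut positions: 125, 138, 146.
Linear molecule, 3 cuts → 4 fragments:
  1–125 → 125 bp
  126–138 → 13 bp
  139–146 → 8 bp
  147–154 → 8 bp
Sorted largest to smallest: 125, 13, 8, 8 bp.

125, 13, 8, 8 bp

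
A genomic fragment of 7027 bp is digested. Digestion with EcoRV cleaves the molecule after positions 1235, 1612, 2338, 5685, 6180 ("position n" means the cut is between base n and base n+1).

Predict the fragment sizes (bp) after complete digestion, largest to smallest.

3347, 1235, 847, 726, 495, 377 bp

Linear molecule, 5 cuts → 6 fragments:
  1235 − 0 = 1235 bp
  1612 − 1235 = 377 bp
  2338 − 1612 = 726 bp
  5685 − 2338 = 3347 bp
  6180 − 5685 = 495 bp
  7027 − 6180 = 847 bp
Sorted largest to smallest: 3347, 1235, 847, 726, 495, 377 bp.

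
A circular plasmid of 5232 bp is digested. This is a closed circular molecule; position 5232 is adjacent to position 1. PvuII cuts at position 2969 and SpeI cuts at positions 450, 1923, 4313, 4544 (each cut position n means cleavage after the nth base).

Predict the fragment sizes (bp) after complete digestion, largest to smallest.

Combined cut positions (sorted): 450, 1923, 2969, 4313, 4544.
Circular molecule, 5 cuts → 5 fragments:
  1923 − 450 = 1473 bp
  2969 − 1923 = 1046 bp
  4313 − 2969 = 1344 bp
  4544 − 4313 = 231 bp
  wrap: 5232 − 4544 + 450 = 1138 bp
Sorted largest to smallest: 1473, 1344, 1138, 1046, 231 bp.

1473, 1344, 1138, 1046, 231 bp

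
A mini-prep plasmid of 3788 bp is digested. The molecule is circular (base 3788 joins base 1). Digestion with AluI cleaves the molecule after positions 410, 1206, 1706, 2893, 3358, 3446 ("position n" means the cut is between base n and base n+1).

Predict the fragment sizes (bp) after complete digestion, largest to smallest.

Circular molecule, 6 cuts → 6 fragments:
  1206 − 410 = 796 bp
  1706 − 1206 = 500 bp
  2893 − 1706 = 1187 bp
  3358 − 2893 = 465 bp
  3446 − 3358 = 88 bp
  wrap: 3788 − 3446 + 410 = 752 bp
Sorted largest to smallest: 1187, 796, 752, 500, 465, 88 bp.

1187, 796, 752, 500, 465, 88 bp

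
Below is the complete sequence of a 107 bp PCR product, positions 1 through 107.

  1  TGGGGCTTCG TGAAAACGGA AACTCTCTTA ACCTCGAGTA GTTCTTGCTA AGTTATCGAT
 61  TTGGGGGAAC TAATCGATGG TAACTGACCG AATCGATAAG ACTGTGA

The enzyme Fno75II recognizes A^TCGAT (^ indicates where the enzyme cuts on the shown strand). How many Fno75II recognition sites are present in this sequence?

ATCGAT occurs starting at positions 55, 73, 92.
Fno75II cuts at 3 sites.

3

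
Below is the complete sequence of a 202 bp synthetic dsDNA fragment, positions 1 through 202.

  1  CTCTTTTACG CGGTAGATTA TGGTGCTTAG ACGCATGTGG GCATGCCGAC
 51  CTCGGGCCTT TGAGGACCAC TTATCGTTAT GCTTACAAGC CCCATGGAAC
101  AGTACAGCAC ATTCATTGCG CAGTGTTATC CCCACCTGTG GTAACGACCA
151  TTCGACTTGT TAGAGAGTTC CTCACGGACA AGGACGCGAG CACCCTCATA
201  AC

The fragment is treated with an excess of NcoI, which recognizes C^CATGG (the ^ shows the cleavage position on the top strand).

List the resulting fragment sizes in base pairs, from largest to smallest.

The NcoI site (CCATGG) starts at position 92.
NcoI cuts after the first base of each site, so after position 92.
Linear molecule, 1 cut → 2 fragments:
  1–92 → 92 bp
  93–202 → 110 bp
Sorted largest to smallest: 110, 92 bp.

110, 92 bp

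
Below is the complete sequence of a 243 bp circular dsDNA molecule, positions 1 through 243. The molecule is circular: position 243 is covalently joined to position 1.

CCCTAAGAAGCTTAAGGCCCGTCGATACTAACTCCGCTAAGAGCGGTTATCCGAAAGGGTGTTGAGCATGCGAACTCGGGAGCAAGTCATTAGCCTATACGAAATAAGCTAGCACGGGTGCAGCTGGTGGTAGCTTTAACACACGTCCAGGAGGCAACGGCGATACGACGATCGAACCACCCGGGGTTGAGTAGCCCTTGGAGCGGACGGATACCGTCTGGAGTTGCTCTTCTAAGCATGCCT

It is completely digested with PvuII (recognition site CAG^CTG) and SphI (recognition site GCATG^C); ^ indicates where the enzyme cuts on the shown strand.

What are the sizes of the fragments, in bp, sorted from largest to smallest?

The PvuII site (CAGCTG) starts at position 121.
PvuII cuts after base 3 of each site, so after position 123.
SphI sites (GCATGC) start at positions 66, 236.
SphI cuts after base 5 of each site (before the last base), so after positions 70, 240.
Combined cut positions: 70, 123, 240.
Circular molecule, 3 cuts → 3 fragments:
  71–123 → 53 bp
  124–240 → 117 bp
  241–243 then 1–70 → 3 + 70 = 73 bp
Sorted largest to smallest: 117, 73, 53 bp.

117, 73, 53 bp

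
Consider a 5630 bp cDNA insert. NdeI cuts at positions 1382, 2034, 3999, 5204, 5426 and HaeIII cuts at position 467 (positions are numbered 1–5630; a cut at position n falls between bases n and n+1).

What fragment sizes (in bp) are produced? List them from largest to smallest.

Combined cut positions (sorted): 467, 1382, 2034, 3999, 5204, 5426.
Linear molecule, 6 cuts → 7 fragments:
  467 − 0 = 467 bp
  1382 − 467 = 915 bp
  2034 − 1382 = 652 bp
  3999 − 2034 = 1965 bp
  5204 − 3999 = 1205 bp
  5426 − 5204 = 222 bp
  5630 − 5426 = 204 bp
Sorted largest to smallest: 1965, 1205, 915, 652, 467, 222, 204 bp.

1965, 1205, 915, 652, 467, 222, 204 bp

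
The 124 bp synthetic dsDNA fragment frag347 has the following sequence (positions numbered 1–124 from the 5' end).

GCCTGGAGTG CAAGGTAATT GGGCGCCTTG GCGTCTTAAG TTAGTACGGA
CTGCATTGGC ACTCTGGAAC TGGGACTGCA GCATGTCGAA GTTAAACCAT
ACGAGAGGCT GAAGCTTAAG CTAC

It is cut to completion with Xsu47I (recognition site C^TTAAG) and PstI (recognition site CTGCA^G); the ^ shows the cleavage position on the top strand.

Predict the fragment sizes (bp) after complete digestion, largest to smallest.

45, 35, 35, 9 bp

Xsu47I sites (CTTAAG) start at positions 35, 115.
Xsu47I cuts after the first base of each site, so after positions 35, 115.
The PstI site (CTGCAG) starts at position 76.
PstI cuts after base 5 of each site (before the last base), so after position 80.
Combined cut positions: 35, 80, 115.
Linear molecule, 3 cuts → 4 fragments:
  1–35 → 35 bp
  36–80 → 45 bp
  81–115 → 35 bp
  116–124 → 9 bp
Sorted largest to smallest: 45, 35, 35, 9 bp.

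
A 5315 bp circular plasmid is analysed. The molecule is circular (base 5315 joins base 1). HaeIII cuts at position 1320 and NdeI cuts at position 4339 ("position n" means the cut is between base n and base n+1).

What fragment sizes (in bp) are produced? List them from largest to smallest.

Combined cut positions (sorted): 1320, 4339.
Circular molecule, 2 cuts → 2 fragments:
  4339 − 1320 = 3019 bp
  wrap: 5315 − 4339 + 1320 = 2296 bp
Sorted largest to smallest: 3019, 2296 bp.

3019, 2296 bp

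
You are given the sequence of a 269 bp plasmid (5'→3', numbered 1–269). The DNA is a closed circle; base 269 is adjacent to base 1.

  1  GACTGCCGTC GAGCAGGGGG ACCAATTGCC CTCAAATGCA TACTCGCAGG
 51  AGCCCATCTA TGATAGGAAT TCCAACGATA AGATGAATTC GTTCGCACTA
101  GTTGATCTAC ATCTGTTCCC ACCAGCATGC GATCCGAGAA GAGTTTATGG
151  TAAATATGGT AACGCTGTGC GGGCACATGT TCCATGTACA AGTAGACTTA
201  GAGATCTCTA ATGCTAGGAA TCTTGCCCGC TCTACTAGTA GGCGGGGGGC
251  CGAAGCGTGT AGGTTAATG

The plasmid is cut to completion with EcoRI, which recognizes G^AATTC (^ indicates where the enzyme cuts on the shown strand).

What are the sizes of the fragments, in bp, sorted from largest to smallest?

EcoRI sites (GAATTC) start at positions 67, 85.
EcoRI cuts after the first base of each site, so after positions 67, 85.
Circular molecule, 2 cuts → 2 fragments:
  68–85 → 18 bp
  86–269 then 1–67 → 184 + 67 = 251 bp
Sorted largest to smallest: 251, 18 bp.

251, 18 bp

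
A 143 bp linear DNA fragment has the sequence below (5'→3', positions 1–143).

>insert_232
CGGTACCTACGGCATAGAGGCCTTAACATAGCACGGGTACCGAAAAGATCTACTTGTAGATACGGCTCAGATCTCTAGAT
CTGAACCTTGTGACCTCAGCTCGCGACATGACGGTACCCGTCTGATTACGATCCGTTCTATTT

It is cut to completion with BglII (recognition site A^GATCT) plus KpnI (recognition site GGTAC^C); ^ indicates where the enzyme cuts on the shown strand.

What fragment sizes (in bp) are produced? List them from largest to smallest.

40, 34, 26, 23, 8, 6, 6 bp

BglII sites (AGATCT) start at positions 46, 69, 77.
BglII cuts after the first base of each site, so after positions 46, 69, 77.
KpnI sites (GGTACC) start at positions 2, 36, 113.
KpnI cuts after base 5 of each site (before the last base), so after positions 6, 40, 117.
Combined cut positions: 6, 40, 46, 69, 77, 117.
Linear molecule, 6 cuts → 7 fragments:
  1–6 → 6 bp
  7–40 → 34 bp
  41–46 → 6 bp
  47–69 → 23 bp
  70–77 → 8 bp
  78–117 → 40 bp
  118–143 → 26 bp
Sorted largest to smallest: 40, 34, 26, 23, 8, 6, 6 bp.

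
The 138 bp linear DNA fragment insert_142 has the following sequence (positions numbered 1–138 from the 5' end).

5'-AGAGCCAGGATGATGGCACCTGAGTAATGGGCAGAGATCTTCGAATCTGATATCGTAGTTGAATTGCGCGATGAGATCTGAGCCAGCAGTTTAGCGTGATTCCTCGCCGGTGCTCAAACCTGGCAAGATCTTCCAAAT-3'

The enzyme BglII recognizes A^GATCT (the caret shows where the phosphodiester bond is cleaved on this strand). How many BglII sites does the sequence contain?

3

AGATCT occurs starting at positions 35, 74, 126.
BglII cuts at 3 sites.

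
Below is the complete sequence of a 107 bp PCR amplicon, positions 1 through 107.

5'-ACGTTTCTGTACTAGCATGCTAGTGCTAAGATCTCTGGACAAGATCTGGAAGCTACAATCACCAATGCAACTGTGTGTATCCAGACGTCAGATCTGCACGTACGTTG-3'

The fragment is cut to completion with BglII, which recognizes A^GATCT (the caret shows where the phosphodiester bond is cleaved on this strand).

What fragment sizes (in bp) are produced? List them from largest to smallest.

BglII sites (AGATCT) start at positions 29, 42, 90.
BglII cuts after the first base of each site, so after positions 29, 42, 90.
Linear molecule, 3 cuts → 4 fragments:
  1–29 → 29 bp
  30–42 → 13 bp
  43–90 → 48 bp
  91–107 → 17 bp
Sorted largest to smallest: 48, 29, 17, 13 bp.

48, 29, 17, 13 bp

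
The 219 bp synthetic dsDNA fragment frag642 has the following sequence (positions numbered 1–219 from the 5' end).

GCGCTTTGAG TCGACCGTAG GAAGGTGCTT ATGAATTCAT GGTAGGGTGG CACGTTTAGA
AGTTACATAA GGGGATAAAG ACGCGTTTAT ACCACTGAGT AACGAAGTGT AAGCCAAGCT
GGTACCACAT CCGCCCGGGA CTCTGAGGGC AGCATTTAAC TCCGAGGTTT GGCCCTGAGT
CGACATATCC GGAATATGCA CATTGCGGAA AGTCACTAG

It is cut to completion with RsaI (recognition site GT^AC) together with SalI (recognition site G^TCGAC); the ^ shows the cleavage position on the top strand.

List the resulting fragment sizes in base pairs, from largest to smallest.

The RsaI site (GTAC) starts at position 122.
RsaI cuts after base 2 of each site, so after position 123.
SalI sites (GTCGAC) start at positions 10, 179.
SalI cuts after the first base of each site, so after positions 10, 179.
Combined cut positions: 10, 123, 179.
Linear molecule, 3 cuts → 4 fragments:
  1–10 → 10 bp
  11–123 → 113 bp
  124–179 → 56 bp
  180–219 → 40 bp
Sorted largest to smallest: 113, 56, 40, 10 bp.

113, 56, 40, 10 bp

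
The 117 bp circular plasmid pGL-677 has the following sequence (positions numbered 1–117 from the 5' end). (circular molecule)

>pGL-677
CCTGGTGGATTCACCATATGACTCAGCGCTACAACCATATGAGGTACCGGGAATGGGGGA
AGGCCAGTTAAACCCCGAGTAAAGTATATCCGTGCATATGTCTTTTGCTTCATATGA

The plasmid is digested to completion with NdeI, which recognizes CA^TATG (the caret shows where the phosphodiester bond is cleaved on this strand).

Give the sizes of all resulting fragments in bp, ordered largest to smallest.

NdeI sites (CATATG) start at positions 15, 36, 95, 111.
NdeI cuts after base 2 of each site, so after positions 16, 37, 96, 112.
Circular molecule, 4 cuts → 4 fragments:
  17–37 → 21 bp
  38–96 → 59 bp
  97–112 → 16 bp
  113–117 then 1–16 → 5 + 16 = 21 bp
Sorted largest to smallest: 59, 21, 21, 16 bp.

59, 21, 21, 16 bp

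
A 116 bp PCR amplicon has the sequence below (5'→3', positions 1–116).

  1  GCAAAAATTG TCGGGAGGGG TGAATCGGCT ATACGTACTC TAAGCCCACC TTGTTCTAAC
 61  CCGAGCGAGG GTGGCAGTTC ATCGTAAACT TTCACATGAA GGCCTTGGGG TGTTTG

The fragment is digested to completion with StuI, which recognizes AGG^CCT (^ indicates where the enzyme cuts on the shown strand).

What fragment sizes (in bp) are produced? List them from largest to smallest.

The StuI site (AGGCCT) starts at position 100.
StuI cuts after base 3 of each site, so after position 102.
Linear molecule, 1 cut → 2 fragments:
  1–102 → 102 bp
  103–116 → 14 bp
Sorted largest to smallest: 102, 14 bp.

102, 14 bp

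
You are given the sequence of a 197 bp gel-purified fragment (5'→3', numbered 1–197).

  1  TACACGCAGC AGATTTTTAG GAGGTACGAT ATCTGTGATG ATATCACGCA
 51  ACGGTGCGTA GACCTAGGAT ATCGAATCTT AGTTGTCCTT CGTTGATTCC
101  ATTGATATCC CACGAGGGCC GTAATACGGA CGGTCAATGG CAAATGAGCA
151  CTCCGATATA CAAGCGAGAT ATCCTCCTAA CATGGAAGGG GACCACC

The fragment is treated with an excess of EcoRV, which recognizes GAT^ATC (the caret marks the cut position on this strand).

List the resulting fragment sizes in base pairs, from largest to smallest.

EcoRV sites (GATATC) start at positions 28, 40, 68, 104, 168.
EcoRV cuts after base 3 of each site, so after positions 30, 42, 70, 106, 170.
Linear molecule, 5 cuts → 6 fragments:
  1–30 → 30 bp
  31–42 → 12 bp
  43–70 → 28 bp
  71–106 → 36 bp
  107–170 → 64 bp
  171–197 → 27 bp
Sorted largest to smallest: 64, 36, 30, 28, 27, 12 bp.

64, 36, 30, 28, 27, 12 bp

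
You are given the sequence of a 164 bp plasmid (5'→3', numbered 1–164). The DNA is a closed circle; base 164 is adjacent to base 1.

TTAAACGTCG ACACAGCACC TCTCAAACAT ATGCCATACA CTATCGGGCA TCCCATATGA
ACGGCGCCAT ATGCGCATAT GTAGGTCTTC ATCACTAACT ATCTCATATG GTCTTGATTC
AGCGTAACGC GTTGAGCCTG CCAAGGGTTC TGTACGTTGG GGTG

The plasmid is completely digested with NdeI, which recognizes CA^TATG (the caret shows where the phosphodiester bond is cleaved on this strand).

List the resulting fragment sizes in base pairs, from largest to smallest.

NdeI sites (CATATG) start at positions 28, 54, 68, 76, 105.
NdeI cuts after base 2 of each site, so after positions 29, 55, 69, 77, 106.
Circular molecule, 5 cuts → 5 fragments:
  30–55 → 26 bp
  56–69 → 14 bp
  70–77 → 8 bp
  78–106 → 29 bp
  107–164 then 1–29 → 58 + 29 = 87 bp
Sorted largest to smallest: 87, 29, 26, 14, 8 bp.

87, 29, 26, 14, 8 bp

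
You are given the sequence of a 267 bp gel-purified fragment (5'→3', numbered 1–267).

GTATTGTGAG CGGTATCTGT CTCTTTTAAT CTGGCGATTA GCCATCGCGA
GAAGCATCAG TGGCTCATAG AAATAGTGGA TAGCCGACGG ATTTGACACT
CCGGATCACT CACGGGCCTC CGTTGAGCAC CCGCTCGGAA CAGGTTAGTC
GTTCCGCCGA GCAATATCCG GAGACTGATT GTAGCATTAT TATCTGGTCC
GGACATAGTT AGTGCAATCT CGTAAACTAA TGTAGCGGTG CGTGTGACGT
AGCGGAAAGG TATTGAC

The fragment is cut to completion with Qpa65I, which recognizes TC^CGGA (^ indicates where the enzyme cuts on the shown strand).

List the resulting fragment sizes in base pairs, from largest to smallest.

Qpa65I sites (TCCGGA) start at positions 100, 167, 198.
Qpa65I cuts after base 2 of each site, so after positions 101, 168, 199.
Linear molecule, 3 cuts → 4 fragments:
  1–101 → 101 bp
  102–168 → 67 bp
  169–199 → 31 bp
  200–267 → 68 bp
Sorted largest to smallest: 101, 68, 67, 31 bp.

101, 68, 67, 31 bp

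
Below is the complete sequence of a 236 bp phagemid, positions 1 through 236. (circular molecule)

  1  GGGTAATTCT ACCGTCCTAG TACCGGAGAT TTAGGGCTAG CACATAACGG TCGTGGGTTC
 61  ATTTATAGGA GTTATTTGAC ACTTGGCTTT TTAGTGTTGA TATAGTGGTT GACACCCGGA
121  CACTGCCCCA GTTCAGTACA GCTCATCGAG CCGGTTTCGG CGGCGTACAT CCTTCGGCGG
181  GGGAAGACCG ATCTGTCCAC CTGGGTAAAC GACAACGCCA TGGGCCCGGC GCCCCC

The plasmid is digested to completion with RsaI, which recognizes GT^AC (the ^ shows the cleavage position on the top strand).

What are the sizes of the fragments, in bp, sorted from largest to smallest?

116, 91, 29 bp

RsaI sites (GTAC) start at positions 20, 136, 165.
RsaI cuts after base 2 of each site, so after positions 21, 137, 166.
Circular molecule, 3 cuts → 3 fragments:
  22–137 → 116 bp
  138–166 → 29 bp
  167–236 then 1–21 → 70 + 21 = 91 bp
Sorted largest to smallest: 116, 91, 29 bp.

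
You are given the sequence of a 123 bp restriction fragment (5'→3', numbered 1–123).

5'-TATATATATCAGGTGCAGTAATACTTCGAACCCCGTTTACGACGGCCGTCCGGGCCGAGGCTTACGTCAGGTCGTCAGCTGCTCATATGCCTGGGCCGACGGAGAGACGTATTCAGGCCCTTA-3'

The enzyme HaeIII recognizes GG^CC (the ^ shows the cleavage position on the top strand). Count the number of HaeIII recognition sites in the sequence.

4

GGCC occurs starting at positions 44, 53, 94, 116.
HaeIII cuts at 4 sites.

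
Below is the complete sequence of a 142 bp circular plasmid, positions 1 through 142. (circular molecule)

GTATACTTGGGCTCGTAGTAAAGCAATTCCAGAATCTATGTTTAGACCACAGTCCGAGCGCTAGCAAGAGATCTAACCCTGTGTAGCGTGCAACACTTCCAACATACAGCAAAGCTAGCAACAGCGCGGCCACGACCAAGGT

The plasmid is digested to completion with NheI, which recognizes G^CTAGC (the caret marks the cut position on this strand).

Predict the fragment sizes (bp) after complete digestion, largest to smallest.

88, 54 bp

NheI sites (GCTAGC) start at positions 60, 114.
NheI cuts after the first base of each site, so after positions 60, 114.
Circular molecule, 2 cuts → 2 fragments:
  61–114 → 54 bp
  115–142 then 1–60 → 28 + 60 = 88 bp
Sorted largest to smallest: 88, 54 bp.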